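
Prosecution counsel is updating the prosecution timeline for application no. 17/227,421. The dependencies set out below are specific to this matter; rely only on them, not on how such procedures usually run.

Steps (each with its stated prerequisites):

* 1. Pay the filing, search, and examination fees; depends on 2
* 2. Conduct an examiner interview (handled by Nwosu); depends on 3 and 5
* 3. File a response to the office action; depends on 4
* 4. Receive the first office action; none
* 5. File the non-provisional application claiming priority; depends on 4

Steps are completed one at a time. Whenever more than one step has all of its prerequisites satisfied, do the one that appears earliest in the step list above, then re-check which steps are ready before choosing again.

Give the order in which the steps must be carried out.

4, 3, 5, 2, 1

4 is the only step with nothing outstanding, so it goes first.
Now 3 and 5 have their prerequisites met. 3 is listed earlier, so 3 next.
5 needed 4, now all done → 5.
2 is the only step now ready → 2.
Next only 1 has its prerequisites met → 1.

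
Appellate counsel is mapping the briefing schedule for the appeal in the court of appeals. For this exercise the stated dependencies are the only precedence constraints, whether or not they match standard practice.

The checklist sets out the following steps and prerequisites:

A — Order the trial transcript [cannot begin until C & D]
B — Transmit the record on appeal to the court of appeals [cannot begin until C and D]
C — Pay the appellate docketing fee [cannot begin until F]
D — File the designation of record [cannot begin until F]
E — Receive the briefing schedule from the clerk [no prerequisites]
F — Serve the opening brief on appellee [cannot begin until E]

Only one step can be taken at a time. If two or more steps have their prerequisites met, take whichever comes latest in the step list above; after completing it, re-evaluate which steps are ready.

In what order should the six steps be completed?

E is the only step with nothing outstanding, so it goes first.
F is the only step now ready → F.
Ready: D and C. D is listed later → D.
C is the only step now ready → C.
Now B and A have their prerequisites met. B is listed later, so B next.
That leaves A as the only ready step → A.

E, F, D, C, B, A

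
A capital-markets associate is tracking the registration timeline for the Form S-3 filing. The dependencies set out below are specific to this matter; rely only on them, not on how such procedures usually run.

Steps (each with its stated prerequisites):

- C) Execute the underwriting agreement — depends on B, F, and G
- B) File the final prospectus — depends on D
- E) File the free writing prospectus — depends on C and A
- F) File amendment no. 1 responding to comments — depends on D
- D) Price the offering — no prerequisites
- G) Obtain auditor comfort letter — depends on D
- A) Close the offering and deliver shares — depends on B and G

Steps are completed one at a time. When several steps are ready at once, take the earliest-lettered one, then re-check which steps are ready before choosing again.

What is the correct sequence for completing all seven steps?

D, B, F, G, A, C, E

D is the only step with nothing outstanding, so it goes first.
B, F and G are all available; B has the earlier label → B.
Now F and G have their prerequisites met. F has the earlier label, so F next.
G needed D, now all done → G.
Now A and C have their prerequisites met. A has the earlier label, so A next.
Next only C has its prerequisites met → C.
E needed A and C, now all done → E.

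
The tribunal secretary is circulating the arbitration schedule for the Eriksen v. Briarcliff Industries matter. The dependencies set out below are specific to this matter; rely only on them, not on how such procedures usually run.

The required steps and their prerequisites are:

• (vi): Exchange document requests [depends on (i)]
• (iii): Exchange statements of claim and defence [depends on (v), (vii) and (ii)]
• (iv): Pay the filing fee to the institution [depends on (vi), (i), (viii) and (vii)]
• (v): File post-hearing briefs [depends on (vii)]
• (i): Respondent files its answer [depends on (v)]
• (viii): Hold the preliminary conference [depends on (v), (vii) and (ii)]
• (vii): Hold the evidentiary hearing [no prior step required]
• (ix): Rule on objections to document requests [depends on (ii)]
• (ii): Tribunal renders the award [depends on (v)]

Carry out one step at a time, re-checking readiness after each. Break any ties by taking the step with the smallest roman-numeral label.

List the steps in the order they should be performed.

(vii) (v) (i) (ii) (iii) (vi) (viii) (iv) (ix)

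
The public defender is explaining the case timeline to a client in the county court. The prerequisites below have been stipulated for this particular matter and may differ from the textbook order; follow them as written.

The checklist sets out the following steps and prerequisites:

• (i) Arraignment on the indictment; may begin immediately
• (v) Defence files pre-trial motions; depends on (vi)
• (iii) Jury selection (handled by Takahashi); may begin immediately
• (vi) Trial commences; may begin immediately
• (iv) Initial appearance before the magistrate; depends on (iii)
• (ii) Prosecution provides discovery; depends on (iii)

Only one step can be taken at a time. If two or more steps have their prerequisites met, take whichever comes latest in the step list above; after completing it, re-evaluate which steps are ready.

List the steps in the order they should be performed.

Nothing is required for (vi), (iii) and (i). (vi) is listed later → (vi) first.
(v) now also ready, so the ready set is {(iii), (v), (i)}; (iii) is listed later → (iii).
Ready: (ii), (iv), (v) and (i). (ii) is listed later → (ii).
Ready: (iv), (v) and (i). (iv) is listed later → (iv).
Ready: (v) and (i). (v) is listed later → (v).
(i) is the only step now ready → (i).

(vi) (iii) (ii) (iv) (v) (i)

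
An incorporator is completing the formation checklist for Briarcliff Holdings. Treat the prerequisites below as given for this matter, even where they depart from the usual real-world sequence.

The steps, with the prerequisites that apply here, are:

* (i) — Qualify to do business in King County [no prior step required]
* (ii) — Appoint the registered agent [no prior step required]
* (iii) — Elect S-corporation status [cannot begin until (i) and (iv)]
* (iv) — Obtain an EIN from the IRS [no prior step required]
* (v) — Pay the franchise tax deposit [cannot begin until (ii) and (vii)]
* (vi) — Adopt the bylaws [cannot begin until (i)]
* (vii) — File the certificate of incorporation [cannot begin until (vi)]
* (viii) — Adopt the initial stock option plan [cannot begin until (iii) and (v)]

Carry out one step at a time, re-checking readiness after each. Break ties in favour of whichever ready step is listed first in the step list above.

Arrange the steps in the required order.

(i), (ii) and (iv) have no prerequisites; (i) is listed earlier, so (i) is first.
(vi) now also ready, so the ready set is {(ii), (iv), (vi)}; (ii) is listed earlier → (ii).
Ready: (iv) and (vi). (iv) is listed earlier → (iv).
(iii) now also ready, so the ready set is {(iii), (vi)}; (iii) is listed earlier → (iii).
(vi) needed (i), now all done → (vi).
Next only (vii) has its prerequisites met → (vii).
(v) needed (ii) and (vii), now all done → (v).
That leaves (viii) as the only ready step → (viii).

(i), (ii), (iv), (iii), (vi), (vii), (v), (viii)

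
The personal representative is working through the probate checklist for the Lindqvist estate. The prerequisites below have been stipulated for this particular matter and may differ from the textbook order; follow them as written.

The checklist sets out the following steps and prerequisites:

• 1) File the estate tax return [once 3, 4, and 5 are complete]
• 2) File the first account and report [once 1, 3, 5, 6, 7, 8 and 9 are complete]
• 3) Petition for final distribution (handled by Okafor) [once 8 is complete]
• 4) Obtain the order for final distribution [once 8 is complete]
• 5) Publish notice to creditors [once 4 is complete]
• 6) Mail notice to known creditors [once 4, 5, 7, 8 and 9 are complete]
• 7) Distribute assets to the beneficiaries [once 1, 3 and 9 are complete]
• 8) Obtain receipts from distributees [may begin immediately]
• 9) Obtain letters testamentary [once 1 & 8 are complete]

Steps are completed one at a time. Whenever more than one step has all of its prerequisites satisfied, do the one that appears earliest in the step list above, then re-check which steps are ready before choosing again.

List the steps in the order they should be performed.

Only 8 has no prerequisites, so it is first.
3 and 4 are both available; 3 is listed earlier → 3.
4 is the only step now ready → 4.
5 is the only step now ready → 5.
That leaves 1 as the only ready step → 1.
9 needed 1 and 8, now all done → 9.
7 is the only step now ready → 7.
That leaves 6 as the only ready step → 6.
2 is the only step now ready → 2.

8 → 3 → 4 → 5 → 1 → 9 → 7 → 6 → 2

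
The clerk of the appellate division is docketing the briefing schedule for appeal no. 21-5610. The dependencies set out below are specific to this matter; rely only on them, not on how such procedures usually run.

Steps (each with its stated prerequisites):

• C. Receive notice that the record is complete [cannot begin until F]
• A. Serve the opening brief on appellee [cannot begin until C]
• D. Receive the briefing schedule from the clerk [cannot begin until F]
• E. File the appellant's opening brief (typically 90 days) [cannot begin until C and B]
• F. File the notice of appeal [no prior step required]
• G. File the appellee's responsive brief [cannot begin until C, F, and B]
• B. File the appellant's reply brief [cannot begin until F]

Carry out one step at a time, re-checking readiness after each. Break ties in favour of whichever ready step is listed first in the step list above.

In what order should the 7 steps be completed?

F → C → A → D → B → E → G

F has no prerequisites → F first.
C, D and B are all available; C is listed earlier → C.
Now A, D and B have their prerequisites met. A is listed earlier, so A next.
Ready: D and B. D is listed earlier → D.
B is the only step now ready → B.
Ready: E and G. E is listed earlier → E.
That leaves G as the only ready step → G.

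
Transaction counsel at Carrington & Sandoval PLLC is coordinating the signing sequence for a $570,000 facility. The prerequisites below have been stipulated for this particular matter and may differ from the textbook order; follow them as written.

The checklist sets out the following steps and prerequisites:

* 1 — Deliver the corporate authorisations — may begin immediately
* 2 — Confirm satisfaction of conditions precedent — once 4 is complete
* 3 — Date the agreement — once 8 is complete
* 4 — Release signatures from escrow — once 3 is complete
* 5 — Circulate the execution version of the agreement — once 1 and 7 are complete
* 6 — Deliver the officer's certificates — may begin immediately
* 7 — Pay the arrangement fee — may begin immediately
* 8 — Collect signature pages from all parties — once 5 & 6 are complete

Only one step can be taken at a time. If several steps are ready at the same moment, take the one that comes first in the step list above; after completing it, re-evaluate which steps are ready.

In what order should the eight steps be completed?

1 6 7 5 8 3 4 2

Nothing is required for 1, 6 and 7. 1 is listed earlier → 1 first.
Ready: 6 and 7. 6 is listed earlier → 6.
7 is the only step now ready → 7.
5 needed 1 and 7, now all done → 5.
8 needed 5 and 6, now all done → 8.
Next only 3 has its prerequisites met → 3.
4 is the only step now ready → 4.
2 needed 4, now all done → 2.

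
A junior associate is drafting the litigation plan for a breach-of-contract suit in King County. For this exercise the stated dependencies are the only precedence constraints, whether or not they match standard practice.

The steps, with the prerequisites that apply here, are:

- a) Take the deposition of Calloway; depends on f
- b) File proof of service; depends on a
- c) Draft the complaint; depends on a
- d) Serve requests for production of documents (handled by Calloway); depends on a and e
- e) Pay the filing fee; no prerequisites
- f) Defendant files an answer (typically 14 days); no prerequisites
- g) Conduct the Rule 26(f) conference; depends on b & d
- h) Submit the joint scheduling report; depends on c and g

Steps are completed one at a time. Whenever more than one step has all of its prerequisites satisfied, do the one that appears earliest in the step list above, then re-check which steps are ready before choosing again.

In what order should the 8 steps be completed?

e, f, a, b, c, d, g, h

Nothing is required for e and f. e is listed earlier → e first.
f is the only step now ready → f.
a is the only step now ready → a.
Now b, c and d have their prerequisites met. b is listed earlier, so b next.
Ready: c and d. c is listed earlier → c.
Next only d has its prerequisites met → d.
Next only g has its prerequisites met → g.
h is the only step now ready → h.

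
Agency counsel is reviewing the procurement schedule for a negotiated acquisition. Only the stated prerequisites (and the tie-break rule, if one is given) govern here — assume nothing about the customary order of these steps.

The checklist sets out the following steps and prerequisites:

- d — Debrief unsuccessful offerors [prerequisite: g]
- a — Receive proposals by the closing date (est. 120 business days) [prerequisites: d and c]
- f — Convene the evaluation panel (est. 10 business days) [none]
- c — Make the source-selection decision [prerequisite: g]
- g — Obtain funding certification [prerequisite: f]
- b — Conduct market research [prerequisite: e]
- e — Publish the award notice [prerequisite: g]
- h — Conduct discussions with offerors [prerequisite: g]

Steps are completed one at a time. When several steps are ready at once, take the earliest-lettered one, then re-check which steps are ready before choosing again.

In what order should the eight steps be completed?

f, g, c, d, a, e, b, h

f is the only step with nothing outstanding, so it goes first.
Next only g has its prerequisites met → g.
Now c, d, e and h have their prerequisites met. c has the earlier label, so c next.
d, e and h are all available; d has the earlier label → d.
a now also ready, so the ready set is {a, e, h}; a has the earlier label → a.
Now e and h have their prerequisites met. e has the earlier label, so e next.
b and h are both available; b has the earlier label → b.
That leaves h as the only ready step → h.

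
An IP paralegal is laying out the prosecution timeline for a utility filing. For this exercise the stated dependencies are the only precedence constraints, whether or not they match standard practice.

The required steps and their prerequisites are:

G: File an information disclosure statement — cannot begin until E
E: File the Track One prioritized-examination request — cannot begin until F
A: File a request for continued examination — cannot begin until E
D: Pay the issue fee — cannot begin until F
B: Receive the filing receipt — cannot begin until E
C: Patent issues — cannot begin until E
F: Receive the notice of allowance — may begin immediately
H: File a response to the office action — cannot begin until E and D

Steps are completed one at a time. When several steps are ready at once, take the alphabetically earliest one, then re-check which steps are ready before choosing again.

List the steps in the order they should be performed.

F, D, E, A, B, C, G, H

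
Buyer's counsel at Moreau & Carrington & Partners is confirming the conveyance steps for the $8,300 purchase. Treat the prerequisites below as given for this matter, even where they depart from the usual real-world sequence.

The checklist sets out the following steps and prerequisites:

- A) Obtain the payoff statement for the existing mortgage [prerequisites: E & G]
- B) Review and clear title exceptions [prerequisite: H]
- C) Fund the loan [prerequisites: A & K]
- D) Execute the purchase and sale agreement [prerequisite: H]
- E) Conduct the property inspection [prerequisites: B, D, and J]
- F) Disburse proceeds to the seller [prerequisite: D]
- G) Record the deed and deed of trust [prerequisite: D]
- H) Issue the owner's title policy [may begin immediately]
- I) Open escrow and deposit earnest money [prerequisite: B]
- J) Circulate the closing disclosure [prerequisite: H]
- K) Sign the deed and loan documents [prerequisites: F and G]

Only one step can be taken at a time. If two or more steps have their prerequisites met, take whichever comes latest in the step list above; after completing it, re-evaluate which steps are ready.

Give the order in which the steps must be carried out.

H, J, D, G, F, K, B, I, E, A, C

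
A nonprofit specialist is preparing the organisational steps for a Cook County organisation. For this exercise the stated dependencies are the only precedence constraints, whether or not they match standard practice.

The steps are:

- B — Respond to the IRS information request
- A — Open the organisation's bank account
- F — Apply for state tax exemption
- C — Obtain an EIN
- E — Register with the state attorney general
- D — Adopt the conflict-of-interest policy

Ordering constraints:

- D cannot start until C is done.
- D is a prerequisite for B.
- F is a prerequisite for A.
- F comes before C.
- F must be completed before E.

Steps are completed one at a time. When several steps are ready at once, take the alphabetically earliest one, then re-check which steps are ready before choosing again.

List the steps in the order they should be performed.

F A C D B E

F has no prerequisites → F first.
Now A, C and E have their prerequisites met. A has the earlier label, so A next.
Now C and E have their prerequisites met. C has the earlier label, so C next.
D now also ready, so the ready set is {D, E}; D has the earlier label → D.
Now B and E have their prerequisites met. B has the earlier label, so B next.
E needed F, now all done → E.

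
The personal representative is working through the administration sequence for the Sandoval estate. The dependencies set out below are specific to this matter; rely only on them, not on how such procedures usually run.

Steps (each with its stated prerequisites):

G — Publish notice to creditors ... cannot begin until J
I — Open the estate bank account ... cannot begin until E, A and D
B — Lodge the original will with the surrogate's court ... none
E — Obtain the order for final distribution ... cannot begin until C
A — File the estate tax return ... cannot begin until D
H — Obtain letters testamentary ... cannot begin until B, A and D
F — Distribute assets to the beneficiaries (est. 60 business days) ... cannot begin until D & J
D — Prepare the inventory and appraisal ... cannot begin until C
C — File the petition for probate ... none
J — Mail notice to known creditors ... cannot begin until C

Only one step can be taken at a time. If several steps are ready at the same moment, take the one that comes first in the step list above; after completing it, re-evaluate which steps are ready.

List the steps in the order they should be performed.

B C E D A I H J G F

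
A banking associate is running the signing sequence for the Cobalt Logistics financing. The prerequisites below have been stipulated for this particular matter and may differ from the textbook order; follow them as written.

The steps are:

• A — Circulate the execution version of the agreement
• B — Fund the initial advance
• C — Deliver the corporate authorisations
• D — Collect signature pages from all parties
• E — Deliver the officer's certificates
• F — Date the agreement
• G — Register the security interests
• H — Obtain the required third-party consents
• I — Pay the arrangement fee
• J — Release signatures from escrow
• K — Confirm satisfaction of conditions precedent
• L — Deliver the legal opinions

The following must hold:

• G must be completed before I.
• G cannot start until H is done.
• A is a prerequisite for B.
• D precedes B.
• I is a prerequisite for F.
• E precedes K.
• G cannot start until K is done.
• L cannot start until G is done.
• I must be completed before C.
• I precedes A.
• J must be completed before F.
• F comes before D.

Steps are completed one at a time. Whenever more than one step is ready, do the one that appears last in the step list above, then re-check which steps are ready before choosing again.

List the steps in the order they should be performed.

J, H and E have no prerequisites; J is listed later, so J is first.
Now H and E have their prerequisites met. H is listed later, so H next.
That leaves E as the only ready step → E.
Next only K has its prerequisites met → K.
G needed K and H, now all done → G.
Now L and I have their prerequisites met. L is listed later, so L next.
I needed G, now all done → I.
Ready: F, C and A. F is listed later → F.
D now also ready, so the ready set is {D, C, A}; D is listed later → D.
Ready: C and A. C is listed later → C.
Next only A has its prerequisites met → A.
Next only B has its prerequisites met → B.

J, H, E, K, G, L, I, F, D, C, A, B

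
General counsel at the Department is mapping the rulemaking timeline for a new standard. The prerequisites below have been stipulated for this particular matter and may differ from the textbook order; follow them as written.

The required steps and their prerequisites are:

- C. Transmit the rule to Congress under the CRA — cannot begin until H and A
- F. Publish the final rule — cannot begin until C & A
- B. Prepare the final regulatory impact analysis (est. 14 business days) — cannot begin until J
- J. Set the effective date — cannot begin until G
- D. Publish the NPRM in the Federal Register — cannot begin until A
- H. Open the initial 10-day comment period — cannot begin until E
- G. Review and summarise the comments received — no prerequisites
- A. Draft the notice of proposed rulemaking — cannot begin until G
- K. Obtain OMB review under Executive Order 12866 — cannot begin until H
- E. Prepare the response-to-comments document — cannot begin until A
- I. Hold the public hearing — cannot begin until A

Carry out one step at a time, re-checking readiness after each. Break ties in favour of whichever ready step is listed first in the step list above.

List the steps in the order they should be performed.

G, J, B, A, D, E, H, C, F, K, I

G is the only step with nothing outstanding, so it goes first.
Now J and A have their prerequisites met. J is listed earlier, so J next.
Now B and A have their prerequisites met. B is listed earlier, so B next.
A needed G, now all done → A.
D, E and I are all available; D is listed earlier → D.
Ready: E and I. E is listed earlier → E.
H now also ready, so the ready set is {H, I}; H is listed earlier → H.
Ready: C, K and I. C is listed earlier → C.
Now F, K and I have their prerequisites met. F is listed earlier, so F next.
K and I are both available; K is listed earlier → K.
Next only I has its prerequisites met → I.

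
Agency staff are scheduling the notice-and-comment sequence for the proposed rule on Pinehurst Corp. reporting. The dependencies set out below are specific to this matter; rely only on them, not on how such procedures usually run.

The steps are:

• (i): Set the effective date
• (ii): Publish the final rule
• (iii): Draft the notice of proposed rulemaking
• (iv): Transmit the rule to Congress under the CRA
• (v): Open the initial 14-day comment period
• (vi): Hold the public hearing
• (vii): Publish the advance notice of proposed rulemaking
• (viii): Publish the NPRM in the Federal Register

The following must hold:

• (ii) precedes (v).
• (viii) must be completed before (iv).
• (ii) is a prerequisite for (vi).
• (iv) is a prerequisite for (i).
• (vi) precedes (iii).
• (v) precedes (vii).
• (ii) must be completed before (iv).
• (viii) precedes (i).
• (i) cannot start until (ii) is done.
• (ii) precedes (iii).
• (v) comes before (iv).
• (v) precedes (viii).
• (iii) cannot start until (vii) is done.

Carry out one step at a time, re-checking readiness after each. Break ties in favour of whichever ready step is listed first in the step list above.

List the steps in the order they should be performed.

(ii) (v) (vi) (vii) (iii) (viii) (iv) (i)

(ii) has no prerequisites → (ii) first.
Ready: (v) and (vi). (v) is listed earlier → (v).
Ready: (vi), (vii) and (viii). (vi) is listed earlier → (vi).
Ready: (vii) and (viii). (vii) is listed earlier → (vii).
Ready: (iii) and (viii). (iii) is listed earlier → (iii).
That leaves (viii) as the only ready step → (viii).
(iv) is the only step now ready → (iv).
(i) needed (ii), (iv) and (viii), now all done → (i).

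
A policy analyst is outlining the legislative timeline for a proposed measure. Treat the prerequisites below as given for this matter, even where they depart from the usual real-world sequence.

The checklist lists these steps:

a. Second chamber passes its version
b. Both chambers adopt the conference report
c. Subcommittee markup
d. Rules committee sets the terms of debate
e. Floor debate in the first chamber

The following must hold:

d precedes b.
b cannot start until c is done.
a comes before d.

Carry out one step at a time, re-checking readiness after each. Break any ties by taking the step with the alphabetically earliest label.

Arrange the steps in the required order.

a → c → d → b → e

Nothing is required for a, c and e. a has the earlier label → a first.
c, d and e are all available; c has the earlier label → c.
Ready: d and e. d has the earlier label → d.
Now b and e have their prerequisites met. b has the earlier label, so b next.
e is the only step now ready → e.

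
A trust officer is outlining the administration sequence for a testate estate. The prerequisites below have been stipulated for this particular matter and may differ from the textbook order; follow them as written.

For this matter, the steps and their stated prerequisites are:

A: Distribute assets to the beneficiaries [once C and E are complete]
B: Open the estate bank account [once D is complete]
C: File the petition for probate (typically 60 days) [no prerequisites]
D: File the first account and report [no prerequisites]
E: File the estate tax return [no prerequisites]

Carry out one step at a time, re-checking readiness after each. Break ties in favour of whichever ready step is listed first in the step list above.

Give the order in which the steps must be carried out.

C, D and E have no prerequisites; C is listed earlier, so C is first.
Ready: D and E. D is listed earlier → D.
B now also ready, so the ready set is {B, E}; B is listed earlier → B.
That leaves E as the only ready step → E.
A is the only step now ready → A.

C → D → B → E → A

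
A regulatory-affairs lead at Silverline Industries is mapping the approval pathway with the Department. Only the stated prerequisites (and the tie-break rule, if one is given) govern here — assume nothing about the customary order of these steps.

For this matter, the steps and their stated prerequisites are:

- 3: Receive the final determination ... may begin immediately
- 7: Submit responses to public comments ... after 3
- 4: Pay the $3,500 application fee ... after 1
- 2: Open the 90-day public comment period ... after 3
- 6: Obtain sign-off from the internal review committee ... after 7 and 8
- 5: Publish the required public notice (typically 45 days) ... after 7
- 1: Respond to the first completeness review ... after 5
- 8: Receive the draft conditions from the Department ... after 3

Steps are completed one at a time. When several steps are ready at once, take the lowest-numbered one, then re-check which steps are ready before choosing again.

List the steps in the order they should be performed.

3 is the only step with nothing outstanding, so it goes first.
2, 7 and 8 are all available; 2 has the earlier label → 2.
7 and 8 are both available; 7 has the earlier label → 7.
Ready: 5 and 8. 5 has the earlier label → 5.
1 now also ready, so the ready set is {1, 8}; 1 has the earlier label → 1.
4 now also ready, so the ready set is {4, 8}; 4 has the earlier label → 4.
8 is the only step now ready → 8.
That leaves 6 as the only ready step → 6.

3 → 2 → 7 → 5 → 1 → 4 → 8 → 6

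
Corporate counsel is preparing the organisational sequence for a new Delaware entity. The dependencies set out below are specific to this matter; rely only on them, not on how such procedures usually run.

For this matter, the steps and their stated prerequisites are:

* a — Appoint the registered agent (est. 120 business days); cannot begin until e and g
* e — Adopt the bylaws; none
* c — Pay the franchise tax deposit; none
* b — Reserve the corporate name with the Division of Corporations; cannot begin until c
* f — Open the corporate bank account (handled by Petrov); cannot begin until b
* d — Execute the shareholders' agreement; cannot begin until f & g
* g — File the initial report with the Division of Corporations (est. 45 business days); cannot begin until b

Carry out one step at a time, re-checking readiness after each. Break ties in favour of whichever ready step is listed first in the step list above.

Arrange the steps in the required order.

Nothing is required for e and c. e is listed earlier → e first.
c is the only step now ready → c.
b needed c, now all done → b.
f and g are both available; f is listed earlier → f.
g needed b, now all done → g.
a and d are both available; a is listed earlier → a.
That leaves d as the only ready step → d.

e → c → b → f → g → a → d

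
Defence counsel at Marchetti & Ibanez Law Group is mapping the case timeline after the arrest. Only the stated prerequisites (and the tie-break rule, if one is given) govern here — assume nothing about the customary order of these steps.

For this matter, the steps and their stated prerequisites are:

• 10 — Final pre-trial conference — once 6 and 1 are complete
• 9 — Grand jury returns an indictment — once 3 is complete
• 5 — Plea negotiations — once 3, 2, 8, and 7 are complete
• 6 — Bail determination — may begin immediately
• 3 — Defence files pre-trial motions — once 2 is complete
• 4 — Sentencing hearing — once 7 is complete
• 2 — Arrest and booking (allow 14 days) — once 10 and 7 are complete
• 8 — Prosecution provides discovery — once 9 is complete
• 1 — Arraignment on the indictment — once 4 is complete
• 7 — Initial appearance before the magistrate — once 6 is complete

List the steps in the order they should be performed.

6, 7, 4, 1, 10, 2, 3, 9, 8, 5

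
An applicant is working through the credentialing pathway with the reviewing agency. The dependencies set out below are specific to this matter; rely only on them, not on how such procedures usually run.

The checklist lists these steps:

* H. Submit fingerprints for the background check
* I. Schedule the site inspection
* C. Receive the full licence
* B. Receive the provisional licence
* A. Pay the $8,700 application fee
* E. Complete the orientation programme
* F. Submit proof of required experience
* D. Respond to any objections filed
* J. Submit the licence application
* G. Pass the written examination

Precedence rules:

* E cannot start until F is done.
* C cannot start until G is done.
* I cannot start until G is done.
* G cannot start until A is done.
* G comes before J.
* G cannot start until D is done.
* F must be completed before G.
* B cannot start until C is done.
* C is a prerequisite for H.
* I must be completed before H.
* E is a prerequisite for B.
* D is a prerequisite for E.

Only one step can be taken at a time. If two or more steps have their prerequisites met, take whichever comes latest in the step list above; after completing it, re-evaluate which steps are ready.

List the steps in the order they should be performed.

D F E A G J C B I H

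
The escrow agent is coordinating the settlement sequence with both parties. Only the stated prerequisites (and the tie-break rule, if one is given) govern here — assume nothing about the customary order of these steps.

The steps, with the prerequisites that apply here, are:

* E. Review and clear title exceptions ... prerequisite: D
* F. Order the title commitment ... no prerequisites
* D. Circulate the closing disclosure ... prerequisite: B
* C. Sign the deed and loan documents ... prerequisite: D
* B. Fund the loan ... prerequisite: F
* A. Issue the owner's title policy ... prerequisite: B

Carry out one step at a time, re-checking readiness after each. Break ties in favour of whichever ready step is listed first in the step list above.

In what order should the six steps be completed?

F is the only step with nothing outstanding, so it goes first.
B is the only step now ready → B.
Ready: D and A. D is listed earlier → D.
E, C and A are all available; E is listed earlier → E.
C and A are both available; C is listed earlier → C.
A needed B, now all done → A.

F, B, D, E, C, A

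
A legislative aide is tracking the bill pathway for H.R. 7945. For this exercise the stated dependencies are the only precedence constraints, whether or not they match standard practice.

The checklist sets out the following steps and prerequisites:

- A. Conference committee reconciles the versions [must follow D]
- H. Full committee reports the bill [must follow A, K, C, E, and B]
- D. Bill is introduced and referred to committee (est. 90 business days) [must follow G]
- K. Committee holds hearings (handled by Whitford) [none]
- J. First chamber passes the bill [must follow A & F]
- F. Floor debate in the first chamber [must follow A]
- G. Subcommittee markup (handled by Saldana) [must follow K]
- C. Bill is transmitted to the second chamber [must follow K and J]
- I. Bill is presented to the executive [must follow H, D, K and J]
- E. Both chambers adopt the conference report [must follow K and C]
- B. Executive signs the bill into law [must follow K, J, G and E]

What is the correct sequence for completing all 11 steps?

K G D A F J C E B H I

K has no prerequisites → K first.
Next only G has its prerequisites met → G.
D needed G, now all done → D.
Next only A has its prerequisites met → A.
F needed A, now all done → F.
J needed A and F, now all done → J.
That leaves C as the only ready step → C.
That leaves E as the only ready step → E.
B needed K, J, G and E, now all done → B.
That leaves H as the only ready step → H.
That leaves I as the only ready step → I.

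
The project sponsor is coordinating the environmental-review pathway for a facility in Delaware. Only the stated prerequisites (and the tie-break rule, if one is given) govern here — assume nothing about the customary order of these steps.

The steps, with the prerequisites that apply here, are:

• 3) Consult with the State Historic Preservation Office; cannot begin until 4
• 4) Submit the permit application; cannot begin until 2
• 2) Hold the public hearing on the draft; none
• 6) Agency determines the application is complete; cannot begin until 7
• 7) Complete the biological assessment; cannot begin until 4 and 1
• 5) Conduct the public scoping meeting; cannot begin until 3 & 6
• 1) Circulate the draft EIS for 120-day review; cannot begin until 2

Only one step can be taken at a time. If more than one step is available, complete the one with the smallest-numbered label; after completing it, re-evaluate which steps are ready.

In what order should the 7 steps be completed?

2, 1, 4, 3, 7, 6, 5

Only 2 has no prerequisites, so it is first.
Ready: 1 and 4. 1 has the earlier label → 1.
4 is the only step now ready → 4.
3 and 7 are both available; 3 has the earlier label → 3.
7 needed 1 and 4, now all done → 7.
6 needed 7, now all done → 6.
Next only 5 has its prerequisites met → 5.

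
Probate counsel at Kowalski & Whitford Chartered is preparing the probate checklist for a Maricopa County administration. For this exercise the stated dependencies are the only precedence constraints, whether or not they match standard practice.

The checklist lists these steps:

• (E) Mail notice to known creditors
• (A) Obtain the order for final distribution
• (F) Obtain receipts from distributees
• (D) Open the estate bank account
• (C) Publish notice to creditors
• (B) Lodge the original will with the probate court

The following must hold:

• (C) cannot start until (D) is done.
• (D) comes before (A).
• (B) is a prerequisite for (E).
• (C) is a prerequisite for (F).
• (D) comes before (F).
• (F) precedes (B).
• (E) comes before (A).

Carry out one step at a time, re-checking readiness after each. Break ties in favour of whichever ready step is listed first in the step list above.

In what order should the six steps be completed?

(D), (C), (F), (B), (E), (A)

Only (D) has no prerequisites, so it is first.
That leaves (C) as the only ready step → (C).
That leaves (F) as the only ready step → (F).
(B) needed (F), now all done → (B).
(E) needed (B), now all done → (E).
That leaves (A) as the only ready step → (A).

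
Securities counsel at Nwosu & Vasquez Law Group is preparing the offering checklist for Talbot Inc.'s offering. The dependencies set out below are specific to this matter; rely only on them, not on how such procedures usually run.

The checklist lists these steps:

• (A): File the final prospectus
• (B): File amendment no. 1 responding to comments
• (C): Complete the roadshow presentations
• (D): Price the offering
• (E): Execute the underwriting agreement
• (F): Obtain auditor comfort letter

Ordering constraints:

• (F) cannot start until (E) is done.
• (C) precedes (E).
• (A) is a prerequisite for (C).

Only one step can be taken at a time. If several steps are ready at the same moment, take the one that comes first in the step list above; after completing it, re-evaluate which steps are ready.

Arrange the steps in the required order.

(A) (B) (C) (D) (E) (F)

Nothing is required for (A), (B) and (D). (A) is listed earlier → (A) first.
(C) now also ready, so the ready set is {(B), (C), (D)}; (B) is listed earlier → (B).
Now (C) and (D) have their prerequisites met. (C) is listed earlier, so (C) next.
(D) and (E) are both available; (D) is listed earlier → (D).
(E) needed (C), now all done → (E).
That leaves (F) as the only ready step → (F).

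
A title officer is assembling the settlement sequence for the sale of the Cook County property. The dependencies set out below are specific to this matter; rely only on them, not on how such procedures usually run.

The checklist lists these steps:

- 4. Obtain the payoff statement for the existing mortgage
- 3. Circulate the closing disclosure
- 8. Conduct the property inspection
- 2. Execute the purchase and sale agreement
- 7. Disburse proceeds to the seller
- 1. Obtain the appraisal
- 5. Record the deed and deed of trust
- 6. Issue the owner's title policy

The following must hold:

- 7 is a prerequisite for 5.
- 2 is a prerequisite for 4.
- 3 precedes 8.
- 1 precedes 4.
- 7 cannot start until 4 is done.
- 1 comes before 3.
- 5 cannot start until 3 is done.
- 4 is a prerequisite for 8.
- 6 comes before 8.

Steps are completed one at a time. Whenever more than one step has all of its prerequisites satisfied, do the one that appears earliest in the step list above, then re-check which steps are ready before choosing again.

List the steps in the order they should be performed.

2 1 4 3 7 5 6 8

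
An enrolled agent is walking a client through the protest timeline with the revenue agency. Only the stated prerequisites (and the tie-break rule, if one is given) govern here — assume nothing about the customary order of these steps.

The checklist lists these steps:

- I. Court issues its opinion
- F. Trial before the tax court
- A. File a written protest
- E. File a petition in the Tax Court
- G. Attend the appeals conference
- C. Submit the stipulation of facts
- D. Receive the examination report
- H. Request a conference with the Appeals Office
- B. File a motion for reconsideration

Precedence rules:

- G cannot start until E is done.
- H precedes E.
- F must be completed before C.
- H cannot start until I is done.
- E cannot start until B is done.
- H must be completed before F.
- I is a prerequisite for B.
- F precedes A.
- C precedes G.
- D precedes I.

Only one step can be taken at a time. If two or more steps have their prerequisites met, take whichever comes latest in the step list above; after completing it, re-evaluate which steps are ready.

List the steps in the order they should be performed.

D is the only step with nothing outstanding, so it goes first.
That leaves I as the only ready step → I.
Ready: B and H. B is listed later → B.
H needed I, now all done → H.
Ready: E and F. E is listed later → E.
That leaves F as the only ready step → F.
Ready: C and A. C is listed later → C.
G now also ready, so the ready set is {G, A}; G is listed later → G.
That leaves A as the only ready step → A.

D I B H E F C G A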